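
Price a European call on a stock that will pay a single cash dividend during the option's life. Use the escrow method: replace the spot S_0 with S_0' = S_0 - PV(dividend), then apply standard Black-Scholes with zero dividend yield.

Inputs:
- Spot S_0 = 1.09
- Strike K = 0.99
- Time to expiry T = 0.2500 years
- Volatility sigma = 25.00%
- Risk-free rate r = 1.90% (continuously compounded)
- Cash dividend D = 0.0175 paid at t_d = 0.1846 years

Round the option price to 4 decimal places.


Answer: Price = 0.1063

Derivation:
PV(D) = D * exp(-r * t_d) = 0.0175 * 0.99649874 = 0.01743873
S_0' = S_0 - PV(D) = 1.0900 - 0.01743873 = 1.07256127
d1 = (ln(S_0'/K) + (r + sigma^2/2)*T) / (sigma*sqrt(T)) = 0.74129869
d2 = d1 - sigma*sqrt(T) = 0.61629869
exp(-rT) = 0.99526126
N(d1) = 0.77074382; N(d2) = 0.73115130
C = S_0' * N(d1) - K * exp(-rT) * N(d2) = 1.07256127 * 0.77074382 - 0.9900 * 0.99526126 * 0.73115130 = 0.1063


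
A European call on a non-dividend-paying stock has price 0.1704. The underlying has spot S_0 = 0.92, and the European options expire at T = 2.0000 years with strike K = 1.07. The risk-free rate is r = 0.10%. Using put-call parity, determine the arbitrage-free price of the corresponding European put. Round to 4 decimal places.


Put-call parity: C - P = S_0 * exp(-qT) - K * exp(-rT).
S_0 * exp(-qT) = 0.9200 * 1.00000000 = 0.92000000
K * exp(-rT) = 1.0700 * 0.99800200 = 1.06786214
P = C - S*exp(-qT) + K*exp(-rT)
P = 0.1704 - 0.92000000 + 1.06786214 = 0.3183

Answer: Put price = 0.3183


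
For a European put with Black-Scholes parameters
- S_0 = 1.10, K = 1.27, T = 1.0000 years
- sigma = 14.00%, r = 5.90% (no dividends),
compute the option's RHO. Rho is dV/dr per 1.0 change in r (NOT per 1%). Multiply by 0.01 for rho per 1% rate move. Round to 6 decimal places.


d1 = -0.5350480048; d2 = -0.6750480048
phi(d1) = 0.3457370663; exp(-qT) = 1.0000000000; exp(-rT) = 0.9427067692
N(-d2) = 0.7501773668
Rho = -K*T*exp(-rT)*N(-d2) = -1.2700 * 1.0000 * 0.9427067692 * 0.7501773668 = -0.898141

Answer: Rho = -0.898141


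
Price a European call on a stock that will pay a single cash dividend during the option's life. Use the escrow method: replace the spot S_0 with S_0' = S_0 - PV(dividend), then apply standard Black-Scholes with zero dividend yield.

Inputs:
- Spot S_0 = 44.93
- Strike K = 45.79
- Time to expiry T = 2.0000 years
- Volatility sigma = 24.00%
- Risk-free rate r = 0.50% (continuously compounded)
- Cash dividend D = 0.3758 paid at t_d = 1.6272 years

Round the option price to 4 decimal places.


Answer: Price = 5.6760

Derivation:
PV(D) = D * exp(-r * t_d) = 0.3758 * 0.99189701 = 0.37275490
S_0' = S_0 - PV(D) = 44.9300 - 0.37275490 = 44.55724510
d1 = (ln(S_0'/K) + (r + sigma^2/2)*T) / (sigma*sqrt(T)) = 0.11876166
d2 = d1 - sigma*sqrt(T) = -0.22064960
exp(-rT) = 0.99004983
N(d1) = 0.54726791; N(d2) = 0.41268264
C = S_0' * N(d1) - K * exp(-rT) * N(d2) = 44.55724510 * 0.54726791 - 45.7900 * 0.99004983 * 0.41268264 = 5.6760


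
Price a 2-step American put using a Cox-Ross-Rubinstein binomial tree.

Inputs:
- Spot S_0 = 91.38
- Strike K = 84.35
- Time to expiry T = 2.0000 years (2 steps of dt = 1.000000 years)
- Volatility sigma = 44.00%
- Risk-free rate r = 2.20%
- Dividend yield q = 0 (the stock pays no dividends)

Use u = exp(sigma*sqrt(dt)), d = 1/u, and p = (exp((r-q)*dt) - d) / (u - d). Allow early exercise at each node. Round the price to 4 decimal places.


dt = T/N = 1.000000
u = exp(sigma*sqrt(dt)) = 1.552707; d = 1/u = 0.644036
p = (exp((r-q)*dt) - d) / (u - d) = 0.416220
Discount per step: exp(-r*dt) = 0.978240
Stock lattice S(k, i) with i counting down-moves:
  k=0: S(0,0) = 91.3800
  k=1: S(1,0) = 141.8864; S(1,1) = 58.8520
  k=2: S(2,0) = 220.3080; S(2,1) = 91.3800; S(2,2) = 37.9029
Terminal payoffs V(N, i) = max(K - S_T, 0):
  V(2,0) = 0.000000; V(2,1) = 0.000000; V(2,2) = 46.447138
Backward induction: V(k, i) = exp(-r*dt) * [p * V(k+1, i) + (1-p) * V(k+1, i+1)]; then take max(V_cont, immediate exercise) for American.
  V(1,0) = exp(-r*dt) * [p*0.000000 + (1-p)*0.000000] = 0.000000; exercise = 0.000000; V(1,0) = max -> 0.000000
  V(1,1) = exp(-r*dt) * [p*0.000000 + (1-p)*46.447138] = 26.524876; exercise = 25.497952; V(1,1) = max -> 26.524876
  V(0,0) = exp(-r*dt) * [p*0.000000 + (1-p)*26.524876] = 15.147737; exercise = 0.000000; V(0,0) = max -> 15.147737

Answer: Price = V(0,0) = 15.1477


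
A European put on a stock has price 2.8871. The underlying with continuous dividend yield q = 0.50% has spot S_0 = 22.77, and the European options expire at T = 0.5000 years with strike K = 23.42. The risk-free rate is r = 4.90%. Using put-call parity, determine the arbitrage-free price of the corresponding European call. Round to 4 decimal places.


Put-call parity: C - P = S_0 * exp(-qT) - K * exp(-rT).
S_0 * exp(-qT) = 22.7700 * 0.99750312 = 22.71314610
K * exp(-rT) = 23.4200 * 0.97579769 = 22.85318187
C = P + S*exp(-qT) - K*exp(-rT)
C = 2.8871 + 22.71314610 - 22.85318187 = 2.7471

Answer: Call price = 2.7471


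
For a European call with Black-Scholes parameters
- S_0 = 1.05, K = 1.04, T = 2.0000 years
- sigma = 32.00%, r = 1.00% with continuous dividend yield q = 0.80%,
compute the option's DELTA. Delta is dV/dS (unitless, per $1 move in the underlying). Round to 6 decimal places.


Answer: Delta = 0.591583

Derivation:
d1 = 0.2562587038; d2 = -0.1962896361
phi(d1) = 0.3860560183; exp(-qT) = 0.9841273201; exp(-rT) = 0.9801986733
N(d1) = 0.6011244588
Delta = exp(-qT) * N(d1) = 0.9841273201 * 0.6011244588 = 0.591583


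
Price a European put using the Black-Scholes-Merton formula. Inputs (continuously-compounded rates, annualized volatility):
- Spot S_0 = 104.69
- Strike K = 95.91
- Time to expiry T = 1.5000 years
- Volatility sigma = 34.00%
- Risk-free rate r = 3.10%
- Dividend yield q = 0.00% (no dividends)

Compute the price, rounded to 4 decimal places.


d1 = (ln(S/K) + (r - q + 0.5*sigma^2) * T) / (sigma * sqrt(T)) = 0.53022652
d2 = d1 - sigma * sqrt(T) = 0.11381326
exp(-rT) = 0.95456456; exp(-qT) = 1.00000000
P = K * exp(-rT) * N(-d2) - S_0 * exp(-qT) * N(-d1)
N(-d1) = 0.29797744; N(-d2) = 0.45469291
P = 95.9100 * 0.95456456 * 0.45469291 - 104.6900 * 1.00000000 * 0.29797744 = 10.4329

Answer: Price = 10.4329


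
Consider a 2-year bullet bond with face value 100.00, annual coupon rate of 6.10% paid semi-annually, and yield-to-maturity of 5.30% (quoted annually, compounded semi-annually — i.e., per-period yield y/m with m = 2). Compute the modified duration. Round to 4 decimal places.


Coupon per period c = face * coupon_rate / m = 3.050000
Periods per year m = 2; per-period yield y/m = 0.026500
Number of cashflows N = 4
Cashflows (t years, CF_t, discount factor 1/(1+y/m)^(m*t), PV):
  t = 0.5000: CF_t = 3.050000, DF = 0.974184, PV = 2.971262
  t = 1.0000: CF_t = 3.050000, DF = 0.949035, PV = 2.894556
  t = 1.5000: CF_t = 3.050000, DF = 0.924535, PV = 2.819830
  t = 2.0000: CF_t = 103.050000, DF = 0.900667, PV = 92.813720
Price P = sum_t PV_t = 101.499368
First compute Macaulay numerator sum_t t * PV_t:
  t * PV_t at t = 0.5000: 1.485631
  t * PV_t at t = 1.0000: 2.894556
  t * PV_t at t = 1.5000: 4.229746
  t * PV_t at t = 2.0000: 185.627441
Macaulay duration D = 194.237373 / 101.499368 = 1.913681
Modified duration = D / (1 + y/m) = 1.913681 / (1 + 0.026500) = 1.864277

Answer: Modified duration = 1.8643


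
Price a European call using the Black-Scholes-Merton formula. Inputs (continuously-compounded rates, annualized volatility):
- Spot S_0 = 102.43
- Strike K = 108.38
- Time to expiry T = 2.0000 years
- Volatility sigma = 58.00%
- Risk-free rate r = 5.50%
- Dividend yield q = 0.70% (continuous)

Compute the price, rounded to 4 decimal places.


d1 = (ln(S/K) + (r - q + 0.5*sigma^2) * T) / (sigma * sqrt(T)) = 0.45832232
d2 = d1 - sigma * sqrt(T) = -0.36192155
exp(-rT) = 0.89583414; exp(-qT) = 0.98609754
C = S_0 * exp(-qT) * N(d1) - K * exp(-rT) * N(d2)
N(d1) = 0.67663955; N(d2) = 0.35870533
C = 102.4300 * 0.98609754 * 0.67663955 - 108.3800 * 0.89583414 * 0.35870533 = 33.5178

Answer: Price = 33.5178


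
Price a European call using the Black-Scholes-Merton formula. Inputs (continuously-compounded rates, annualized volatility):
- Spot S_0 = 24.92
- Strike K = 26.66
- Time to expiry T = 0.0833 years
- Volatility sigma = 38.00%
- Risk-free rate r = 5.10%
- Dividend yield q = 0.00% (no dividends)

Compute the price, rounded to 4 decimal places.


Answer: Price = 0.4937

Derivation:
d1 = (ln(S/K) + (r - q + 0.5*sigma^2) * T) / (sigma * sqrt(T)) = -0.52182598
d2 = d1 - sigma * sqrt(T) = -0.63150059
exp(-rT) = 0.99576071; exp(-qT) = 1.00000000
C = S_0 * exp(-qT) * N(d1) - K * exp(-rT) * N(d2)
N(d1) = 0.30089575; N(d2) = 0.26385663
C = 24.9200 * 1.00000000 * 0.30089575 - 26.6600 * 0.99576071 * 0.26385663 = 0.4937


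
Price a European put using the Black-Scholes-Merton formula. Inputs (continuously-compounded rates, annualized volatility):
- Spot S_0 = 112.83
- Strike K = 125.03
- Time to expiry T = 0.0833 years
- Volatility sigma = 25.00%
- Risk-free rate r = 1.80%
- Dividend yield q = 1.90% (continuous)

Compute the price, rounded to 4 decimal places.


Answer: Price = 12.4884

Derivation:
d1 = (ln(S/K) + (r - q + 0.5*sigma^2) * T) / (sigma * sqrt(T)) = -1.38801922
d2 = d1 - sigma * sqrt(T) = -1.46017357
exp(-rT) = 0.99850172; exp(-qT) = 0.99841855
P = K * exp(-rT) * N(-d2) - S_0 * exp(-qT) * N(-d1)
N(-d1) = 0.91743440; N(-d2) = 0.92787881
P = 125.0300 * 0.99850172 * 0.92787881 - 112.8300 * 0.99841855 * 0.91743440 = 12.4884


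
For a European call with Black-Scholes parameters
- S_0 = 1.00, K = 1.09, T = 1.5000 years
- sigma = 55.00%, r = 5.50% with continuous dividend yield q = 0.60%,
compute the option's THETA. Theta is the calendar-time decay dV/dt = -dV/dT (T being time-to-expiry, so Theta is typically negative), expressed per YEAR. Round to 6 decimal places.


Answer: Theta = -0.100615

Derivation:
d1 = 0.3179843021; d2 = -0.3556253772
phi(d1) = 0.3792743180; exp(-qT) = 0.9910403788; exp(-rT) = 0.9208114379
Theta = -S*exp(-qT)*phi(d1)*sigma/(2*sqrt(T)) - r*K*exp(-rT)*N(d2) + q*S*exp(-qT)*N(d1)
N(d1) = 0.6247515778; N(d2) = 0.3610605681; sqrt(T) = 1.2247448714
Term 1 = -1.0000 * 0.9910403788 * 0.3792743180 * 0.5500 / (2 * 1.2247448714) = -0.0843979407
Term 2 = -0.0550 * 1.0900 * 0.9208114379 * 0.3610605681 = -0.0199314986
Term 3 = 0.0060 * 1.0000 * 0.9910403788 * 0.6247515778 = 0.0037149242
Theta = -0.0843979407 + (-0.0199314986) + (0.0037149242) = -0.100615


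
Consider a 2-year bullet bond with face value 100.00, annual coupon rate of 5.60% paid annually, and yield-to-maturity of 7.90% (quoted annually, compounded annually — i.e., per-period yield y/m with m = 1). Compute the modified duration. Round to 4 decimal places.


Answer: Modified duration = 1.8034

Derivation:
Coupon per period c = face * coupon_rate / m = 5.600000
Periods per year m = 1; per-period yield y/m = 0.079000
Number of cashflows N = 2
Cashflows (t years, CF_t, discount factor 1/(1+y/m)^(m*t), PV):
  t = 1.0000: CF_t = 5.600000, DF = 0.926784, PV = 5.189991
  t = 2.0000: CF_t = 105.600000, DF = 0.858929, PV = 90.702870
Price P = sum_t PV_t = 95.892861
First compute Macaulay numerator sum_t t * PV_t:
  t * PV_t at t = 1.0000: 5.189991
  t * PV_t at t = 2.0000: 181.405740
Macaulay duration D = 186.595731 / 95.892861 = 1.945877
Modified duration = D / (1 + y/m) = 1.945877 / (1 + 0.079000) = 1.803408


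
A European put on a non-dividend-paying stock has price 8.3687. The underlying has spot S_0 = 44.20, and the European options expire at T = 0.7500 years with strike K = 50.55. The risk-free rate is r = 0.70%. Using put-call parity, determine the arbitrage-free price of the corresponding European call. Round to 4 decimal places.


Put-call parity: C - P = S_0 * exp(-qT) - K * exp(-rT).
S_0 * exp(-qT) = 44.2000 * 1.00000000 = 44.20000000
K * exp(-rT) = 50.5500 * 0.99476376 = 50.28530792
C = P + S*exp(-qT) - K*exp(-rT)
C = 8.3687 + 44.20000000 - 50.28530792 = 2.2834

Answer: Call price = 2.2834


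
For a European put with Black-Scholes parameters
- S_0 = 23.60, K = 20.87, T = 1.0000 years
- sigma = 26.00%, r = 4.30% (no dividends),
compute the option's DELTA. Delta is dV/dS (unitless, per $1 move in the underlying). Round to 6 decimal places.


Answer: Delta = -0.221182

Derivation:
d1 = 0.7682076575; d2 = 0.5082076575
phi(d1) = 0.2970038921; exp(-qT) = 1.0000000000; exp(-rT) = 0.9579113901
N(-d1) = 0.2211819125
Delta = -exp(-qT) * N(-d1) = -1.0000000000 * 0.2211819125 = -0.221182


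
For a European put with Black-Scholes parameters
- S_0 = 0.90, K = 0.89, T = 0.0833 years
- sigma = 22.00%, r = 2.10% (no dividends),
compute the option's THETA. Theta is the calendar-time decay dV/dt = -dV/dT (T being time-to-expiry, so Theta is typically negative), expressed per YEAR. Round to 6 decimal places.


Answer: Theta = -0.125051

Derivation:
d1 = 0.2352668103; d2 = 0.1717709836
phi(d1) = 0.3880528376; exp(-qT) = 1.0000000000; exp(-rT) = 0.9982522291
Theta = -S*exp(-qT)*phi(d1)*sigma/(2*sqrt(T)) + r*K*exp(-rT)*N(-d2) - q*S*exp(-qT)*N(-d1)
N(-d1) = 0.4070008269; N(-d2) = 0.4318087891; sqrt(T) = 0.2886173938
Term 1 = -0.9000 * 1.0000000000 * 0.3880528376 * 0.2200 / (2 * 0.2886173938) = -0.1331078159
Term 2 = 0.0210 * 0.8900 * 0.9982522291 * 0.4318087891 = 0.0080564009
Term 3 = 0 (no dividend yield, q = 0)
Theta = -0.1331078159 + (0.0080564009) + (0.0000000000) = -0.125051


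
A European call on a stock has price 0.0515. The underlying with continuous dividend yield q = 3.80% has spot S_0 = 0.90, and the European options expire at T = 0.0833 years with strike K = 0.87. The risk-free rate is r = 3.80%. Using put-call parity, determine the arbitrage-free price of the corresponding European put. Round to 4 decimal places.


Put-call parity: C - P = S_0 * exp(-qT) - K * exp(-rT).
S_0 * exp(-qT) = 0.9000 * 0.99683960 = 0.89715564
K * exp(-rT) = 0.8700 * 0.99683960 = 0.86725046
P = C - S*exp(-qT) + K*exp(-rT)
P = 0.0515 - 0.89715564 + 0.86725046 = 0.0216

Answer: Put price = 0.0216


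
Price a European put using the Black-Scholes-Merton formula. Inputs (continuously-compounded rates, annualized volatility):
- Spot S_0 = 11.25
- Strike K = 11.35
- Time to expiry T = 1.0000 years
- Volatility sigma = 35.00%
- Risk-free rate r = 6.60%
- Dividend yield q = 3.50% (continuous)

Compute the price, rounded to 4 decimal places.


d1 = (ln(S/K) + (r - q + 0.5*sigma^2) * T) / (sigma * sqrt(T)) = 0.23828681
d2 = d1 - sigma * sqrt(T) = -0.11171319
exp(-rT) = 0.93613086; exp(-qT) = 0.96560542
P = K * exp(-rT) * N(-d2) - S_0 * exp(-qT) * N(-d1)
N(-d1) = 0.40582932; N(-d2) = 0.54447459
P = 11.3500 * 0.93613086 * 0.54447459 - 11.2500 * 0.96560542 * 0.40582932 = 1.3765

Answer: Price = 1.3765


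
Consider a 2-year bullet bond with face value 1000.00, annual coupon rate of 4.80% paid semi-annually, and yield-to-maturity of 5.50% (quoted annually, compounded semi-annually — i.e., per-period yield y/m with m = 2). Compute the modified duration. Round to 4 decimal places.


Answer: Modified duration = 1.8786

Derivation:
Coupon per period c = face * coupon_rate / m = 24.000000
Periods per year m = 2; per-period yield y/m = 0.027500
Number of cashflows N = 4
Cashflows (t years, CF_t, discount factor 1/(1+y/m)^(m*t), PV):
  t = 0.5000: CF_t = 24.000000, DF = 0.973236, PV = 23.357664
  t = 1.0000: CF_t = 24.000000, DF = 0.947188, PV = 22.732520
  t = 1.5000: CF_t = 24.000000, DF = 0.921838, PV = 22.124107
  t = 2.0000: CF_t = 1024.000000, DF = 0.897166, PV = 918.697711
Price P = sum_t PV_t = 986.912002
First compute Macaulay numerator sum_t t * PV_t:
  t * PV_t at t = 0.5000: 11.678832
  t * PV_t at t = 1.0000: 22.732520
  t * PV_t at t = 1.5000: 33.186160
  t * PV_t at t = 2.0000: 1837.395423
Macaulay duration D = 1904.992935 / 986.912002 = 1.930256
Modified duration = D / (1 + y/m) = 1.930256 / (1 + 0.027500) = 1.878595


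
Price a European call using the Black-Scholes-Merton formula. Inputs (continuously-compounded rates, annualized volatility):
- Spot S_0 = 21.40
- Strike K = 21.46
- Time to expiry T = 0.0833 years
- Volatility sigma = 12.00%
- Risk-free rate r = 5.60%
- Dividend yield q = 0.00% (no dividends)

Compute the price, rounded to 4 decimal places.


d1 = (ln(S/K) + (r - q + 0.5*sigma^2) * T) / (sigma * sqrt(T)) = 0.07116529
d2 = d1 - sigma * sqrt(T) = 0.03653120
exp(-rT) = 0.99534606; exp(-qT) = 1.00000000
C = S_0 * exp(-qT) * N(d1) - K * exp(-rT) * N(d2)
N(d1) = 0.52836690; N(d2) = 0.51457060
C = 21.4000 * 1.00000000 * 0.52836690 - 21.4600 * 0.99534606 * 0.51457060 = 0.3158

Answer: Price = 0.3158


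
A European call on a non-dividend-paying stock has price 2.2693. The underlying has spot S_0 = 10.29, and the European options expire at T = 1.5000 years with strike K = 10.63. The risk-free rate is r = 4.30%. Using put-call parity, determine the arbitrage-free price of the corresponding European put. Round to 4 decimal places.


Answer: Put price = 1.9453

Derivation:
Put-call parity: C - P = S_0 * exp(-qT) - K * exp(-rT).
S_0 * exp(-qT) = 10.2900 * 1.00000000 = 10.29000000
K * exp(-rT) = 10.6300 * 0.93753611 = 9.96600889
P = C - S*exp(-qT) + K*exp(-rT)
P = 2.2693 - 10.29000000 + 9.96600889 = 1.9453


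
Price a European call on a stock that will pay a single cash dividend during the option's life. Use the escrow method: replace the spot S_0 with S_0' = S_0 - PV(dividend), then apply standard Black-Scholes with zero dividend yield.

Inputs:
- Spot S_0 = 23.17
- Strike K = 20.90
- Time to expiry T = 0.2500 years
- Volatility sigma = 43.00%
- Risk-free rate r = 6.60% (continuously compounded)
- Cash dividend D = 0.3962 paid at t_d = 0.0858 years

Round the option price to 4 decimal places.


PV(D) = D * exp(-r * t_d) = 0.3962 * 0.99435320 = 0.39396274
S_0' = S_0 - PV(D) = 23.1700 - 0.39396274 = 22.77603726
d1 = (ln(S_0'/K) + (r + sigma^2/2)*T) / (sigma*sqrt(T)) = 0.58405733
d2 = d1 - sigma*sqrt(T) = 0.36905733
exp(-rT) = 0.98363538
N(d1) = 0.72040913; N(d2) = 0.64395751
C = S_0' * N(d1) - K * exp(-rT) * N(d2) = 22.77603726 * 0.72040913 - 20.9000 * 0.98363538 * 0.64395751 = 3.1696

Answer: Price = 3.1696


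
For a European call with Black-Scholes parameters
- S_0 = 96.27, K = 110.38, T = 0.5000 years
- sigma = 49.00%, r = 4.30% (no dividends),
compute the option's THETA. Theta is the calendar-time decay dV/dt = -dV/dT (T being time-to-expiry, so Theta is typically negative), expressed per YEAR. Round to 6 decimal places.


d1 = -0.1594517544; d2 = -0.5059340771
phi(d1) = 0.3939028537; exp(-qT) = 1.0000000000; exp(-rT) = 0.9787294775
Theta = -S*exp(-qT)*phi(d1)*sigma/(2*sqrt(T)) - r*K*exp(-rT)*N(d2) + q*S*exp(-qT)*N(d1)
N(d1) = 0.4366564832; N(d2) = 0.3064514644; sqrt(T) = 0.7071067812
Term 1 = -96.2700 * 1.0000000000 * 0.3939028537 * 0.4900 / (2 * 0.7071067812) = -13.1389657684
Term 2 = -0.0430 * 110.3800 * 0.9787294775 * 0.3064514644 = -1.4235843827
Term 3 = 0 (no dividend yield, q = 0)
Theta = -13.1389657684 + (-1.4235843827) + (0.0000000000) = -14.562550

Answer: Theta = -14.562550


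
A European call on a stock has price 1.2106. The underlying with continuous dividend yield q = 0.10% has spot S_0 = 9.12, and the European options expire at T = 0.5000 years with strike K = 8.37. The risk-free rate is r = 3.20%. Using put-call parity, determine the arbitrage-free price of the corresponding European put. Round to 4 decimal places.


Answer: Put price = 0.3323

Derivation:
Put-call parity: C - P = S_0 * exp(-qT) - K * exp(-rT).
S_0 * exp(-qT) = 9.1200 * 0.99950012 = 9.11544114
K * exp(-rT) = 8.3700 * 0.98412732 = 8.23714567
P = C - S*exp(-qT) + K*exp(-rT)
P = 1.2106 - 9.11544114 + 8.23714567 = 0.3323


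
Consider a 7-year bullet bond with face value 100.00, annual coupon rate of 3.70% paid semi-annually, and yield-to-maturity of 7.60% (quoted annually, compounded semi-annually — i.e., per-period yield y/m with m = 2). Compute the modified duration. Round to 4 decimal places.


Answer: Modified duration = 5.8874

Derivation:
Coupon per period c = face * coupon_rate / m = 1.850000
Periods per year m = 2; per-period yield y/m = 0.038000
Number of cashflows N = 14
Cashflows (t years, CF_t, discount factor 1/(1+y/m)^(m*t), PV):
  t = 0.5000: CF_t = 1.850000, DF = 0.963391, PV = 1.782274
  t = 1.0000: CF_t = 1.850000, DF = 0.928122, PV = 1.717027
  t = 1.5000: CF_t = 1.850000, DF = 0.894145, PV = 1.654168
  t = 2.0000: CF_t = 1.850000, DF = 0.861411, PV = 1.593611
  t = 2.5000: CF_t = 1.850000, DF = 0.829876, PV = 1.535271
  t = 3.0000: CF_t = 1.850000, DF = 0.799495, PV = 1.479066
  t = 3.5000: CF_t = 1.850000, DF = 0.770227, PV = 1.424919
  t = 4.0000: CF_t = 1.850000, DF = 0.742030, PV = 1.372755
  t = 4.5000: CF_t = 1.850000, DF = 0.714865, PV = 1.322500
  t = 5.0000: CF_t = 1.850000, DF = 0.688694, PV = 1.274084
  t = 5.5000: CF_t = 1.850000, DF = 0.663482, PV = 1.227442
  t = 6.0000: CF_t = 1.850000, DF = 0.639193, PV = 1.182506
  t = 6.5000: CF_t = 1.850000, DF = 0.615793, PV = 1.139216
  t = 7.0000: CF_t = 101.850000, DF = 0.593249, PV = 60.422416
Price P = sum_t PV_t = 79.127254
First compute Macaulay numerator sum_t t * PV_t:
  t * PV_t at t = 0.5000: 0.891137
  t * PV_t at t = 1.0000: 1.717027
  t * PV_t at t = 1.5000: 2.481252
  t * PV_t at t = 2.0000: 3.187222
  t * PV_t at t = 2.5000: 3.838177
  t * PV_t at t = 3.0000: 4.437199
  t * PV_t at t = 3.5000: 4.987217
  t * PV_t at t = 4.0000: 5.491018
  t * PV_t at t = 4.5000: 5.951248
  t * PV_t at t = 5.0000: 6.370422
  t * PV_t at t = 5.5000: 6.750929
  t * PV_t at t = 6.0000: 7.095038
  t * PV_t at t = 6.5000: 7.404905
  t * PV_t at t = 7.0000: 422.956910
Macaulay duration D = 483.559700 / 79.127254 = 6.111165
Modified duration = D / (1 + y/m) = 6.111165 / (1 + 0.038000) = 5.887442


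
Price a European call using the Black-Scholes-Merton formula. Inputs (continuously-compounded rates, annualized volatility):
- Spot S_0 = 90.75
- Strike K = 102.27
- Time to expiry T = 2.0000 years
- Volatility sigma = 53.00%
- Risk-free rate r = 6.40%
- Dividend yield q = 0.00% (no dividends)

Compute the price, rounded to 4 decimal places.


d1 = (ln(S/K) + (r - q + 0.5*sigma^2) * T) / (sigma * sqrt(T)) = 0.38609644
d2 = d1 - sigma * sqrt(T) = -0.36343674
exp(-rT) = 0.87985338; exp(-qT) = 1.00000000
C = S_0 * exp(-qT) * N(d1) - K * exp(-rT) * N(d2)
N(d1) = 0.65028738; N(d2) = 0.35813933
C = 90.7500 * 1.00000000 * 0.65028738 - 102.2700 * 0.87985338 * 0.35813933 = 26.7873

Answer: Price = 26.7873


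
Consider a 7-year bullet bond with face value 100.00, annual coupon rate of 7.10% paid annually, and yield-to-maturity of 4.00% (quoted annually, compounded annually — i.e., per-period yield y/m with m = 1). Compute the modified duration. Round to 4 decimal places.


Answer: Modified duration = 5.6402

Derivation:
Coupon per period c = face * coupon_rate / m = 7.100000
Periods per year m = 1; per-period yield y/m = 0.040000
Number of cashflows N = 7
Cashflows (t years, CF_t, discount factor 1/(1+y/m)^(m*t), PV):
  t = 1.0000: CF_t = 7.100000, DF = 0.961538, PV = 6.826923
  t = 2.0000: CF_t = 7.100000, DF = 0.924556, PV = 6.564349
  t = 3.0000: CF_t = 7.100000, DF = 0.888996, PV = 6.311874
  t = 4.0000: CF_t = 7.100000, DF = 0.854804, PV = 6.069110
  t = 5.0000: CF_t = 7.100000, DF = 0.821927, PV = 5.835682
  t = 6.0000: CF_t = 7.100000, DF = 0.790315, PV = 5.611233
  t = 7.0000: CF_t = 107.100000, DF = 0.759918, PV = 81.387198
Price P = sum_t PV_t = 118.606369
First compute Macaulay numerator sum_t t * PV_t:
  t * PV_t at t = 1.0000: 6.826923
  t * PV_t at t = 2.0000: 13.128698
  t * PV_t at t = 3.0000: 18.935622
  t * PV_t at t = 4.0000: 24.276439
  t * PV_t at t = 5.0000: 29.178412
  t * PV_t at t = 6.0000: 33.667399
  t * PV_t at t = 7.0000: 569.710385
Macaulay duration D = 695.723878 / 118.606369 = 5.865822
Modified duration = D / (1 + y/m) = 5.865822 / (1 + 0.040000) = 5.640214


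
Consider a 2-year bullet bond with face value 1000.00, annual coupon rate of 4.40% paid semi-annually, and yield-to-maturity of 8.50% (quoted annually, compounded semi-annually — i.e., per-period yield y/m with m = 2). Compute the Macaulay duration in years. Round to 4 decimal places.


Answer: Macaulay duration = 1.9335 years

Derivation:
Coupon per period c = face * coupon_rate / m = 22.000000
Periods per year m = 2; per-period yield y/m = 0.042500
Number of cashflows N = 4
Cashflows (t years, CF_t, discount factor 1/(1+y/m)^(m*t), PV):
  t = 0.5000: CF_t = 22.000000, DF = 0.959233, PV = 21.103118
  t = 1.0000: CF_t = 22.000000, DF = 0.920127, PV = 20.242799
  t = 1.5000: CF_t = 22.000000, DF = 0.882616, PV = 19.417553
  t = 2.0000: CF_t = 1022.000000, DF = 0.846634, PV = 865.260028
Price P = sum_t PV_t = 926.023497
Macaulay numerator sum_t t * PV_t:
  t * PV_t at t = 0.5000: 10.551559
  t * PV_t at t = 1.0000: 20.242799
  t * PV_t at t = 1.5000: 29.126329
  t * PV_t at t = 2.0000: 1730.520056
Macaulay duration D = (sum_t t * PV_t) / P = 1790.440742 / 926.023497 = 1.933472


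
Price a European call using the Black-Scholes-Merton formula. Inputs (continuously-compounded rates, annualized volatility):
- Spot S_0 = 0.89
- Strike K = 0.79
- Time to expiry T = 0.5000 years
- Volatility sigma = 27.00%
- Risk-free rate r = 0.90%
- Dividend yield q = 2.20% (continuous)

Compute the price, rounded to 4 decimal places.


d1 = (ln(S/K) + (r - q + 0.5*sigma^2) * T) / (sigma * sqrt(T)) = 0.68570249
d2 = d1 - sigma * sqrt(T) = 0.49478366
exp(-rT) = 0.99551011; exp(-qT) = 0.98906028
C = S_0 * exp(-qT) * N(d1) - K * exp(-rT) * N(d2)
N(d1) = 0.75354963; N(d2) = 0.68962358
C = 0.8900 * 0.98906028 * 0.75354963 - 0.7900 * 0.99551011 * 0.68962358 = 0.1210

Answer: Price = 0.1210


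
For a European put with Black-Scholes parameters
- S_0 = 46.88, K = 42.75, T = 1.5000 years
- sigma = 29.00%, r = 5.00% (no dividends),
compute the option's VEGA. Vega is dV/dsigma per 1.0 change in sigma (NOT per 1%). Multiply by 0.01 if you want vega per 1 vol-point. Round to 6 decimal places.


Answer: Vega = 18.563038

Derivation:
d1 = 0.6484023179; d2 = 0.2932263052
phi(d1) = 0.3233075259; exp(-qT) = 1.0000000000; exp(-rT) = 0.9277434863
Vega = S * exp(-qT) * phi(d1) * sqrt(T) = 46.8800 * 1.0000000000 * 0.3233075259 * 1.2247448714 = 18.563038


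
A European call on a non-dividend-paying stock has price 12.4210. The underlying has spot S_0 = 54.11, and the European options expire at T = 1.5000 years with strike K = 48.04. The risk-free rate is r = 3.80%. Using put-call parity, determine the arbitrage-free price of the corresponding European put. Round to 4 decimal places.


Answer: Put price = 3.6893

Derivation:
Put-call parity: C - P = S_0 * exp(-qT) - K * exp(-rT).
S_0 * exp(-qT) = 54.1100 * 1.00000000 = 54.11000000
K * exp(-rT) = 48.0400 * 0.94459407 = 45.37829909
P = C - S*exp(-qT) + K*exp(-rT)
P = 12.4210 - 54.11000000 + 45.37829909 = 3.6893


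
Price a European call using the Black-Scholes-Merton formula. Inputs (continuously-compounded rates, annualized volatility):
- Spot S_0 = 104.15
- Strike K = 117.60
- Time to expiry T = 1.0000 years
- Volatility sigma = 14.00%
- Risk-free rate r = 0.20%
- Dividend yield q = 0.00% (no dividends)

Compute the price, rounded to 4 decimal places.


d1 = (ln(S/K) + (r - q + 0.5*sigma^2) * T) / (sigma * sqrt(T)) = -0.78326334
d2 = d1 - sigma * sqrt(T) = -0.92326334
exp(-rT) = 0.99800200; exp(-qT) = 1.00000000
C = S_0 * exp(-qT) * N(d1) - K * exp(-rT) * N(d2)
N(d1) = 0.21673624; N(d2) = 0.17793499
C = 104.1500 * 1.00000000 * 0.21673624 - 117.6000 * 0.99800200 * 0.17793499 = 1.6897

Answer: Price = 1.6897


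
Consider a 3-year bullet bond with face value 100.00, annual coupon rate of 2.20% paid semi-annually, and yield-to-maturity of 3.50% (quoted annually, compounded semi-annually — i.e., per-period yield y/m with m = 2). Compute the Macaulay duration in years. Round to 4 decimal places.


Coupon per period c = face * coupon_rate / m = 1.100000
Periods per year m = 2; per-period yield y/m = 0.017500
Number of cashflows N = 6
Cashflows (t years, CF_t, discount factor 1/(1+y/m)^(m*t), PV):
  t = 0.5000: CF_t = 1.100000, DF = 0.982801, PV = 1.081081
  t = 1.0000: CF_t = 1.100000, DF = 0.965898, PV = 1.062488
  t = 1.5000: CF_t = 1.100000, DF = 0.949285, PV = 1.044214
  t = 2.0000: CF_t = 1.100000, DF = 0.932959, PV = 1.026254
  t = 2.5000: CF_t = 1.100000, DF = 0.916913, PV = 1.008604
  t = 3.0000: CF_t = 101.100000, DF = 0.901143, PV = 91.105511
Price P = sum_t PV_t = 96.328152
Macaulay numerator sum_t t * PV_t:
  t * PV_t at t = 0.5000: 0.540541
  t * PV_t at t = 1.0000: 1.062488
  t * PV_t at t = 1.5000: 1.566321
  t * PV_t at t = 2.0000: 2.052509
  t * PV_t at t = 2.5000: 2.521509
  t * PV_t at t = 3.0000: 273.316533
Macaulay duration D = (sum_t t * PV_t) / P = 281.059900 / 96.328152 = 2.917734

Answer: Macaulay duration = 2.9177 years


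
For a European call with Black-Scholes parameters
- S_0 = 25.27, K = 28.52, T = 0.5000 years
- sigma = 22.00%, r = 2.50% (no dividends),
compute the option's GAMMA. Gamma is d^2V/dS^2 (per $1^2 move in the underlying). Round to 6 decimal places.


d1 = -0.6196034365; d2 = -0.7751669283
phi(d1) = 0.3292648811; exp(-qT) = 1.0000000000; exp(-rT) = 0.9875778005
Gamma = exp(-qT) * phi(d1) / (S * sigma * sqrt(T)) = 1.0000000000 * 0.3292648811 / (25.2700 * 0.2200 * 0.7071067812) = 0.083759

Answer: Gamma = 0.083759


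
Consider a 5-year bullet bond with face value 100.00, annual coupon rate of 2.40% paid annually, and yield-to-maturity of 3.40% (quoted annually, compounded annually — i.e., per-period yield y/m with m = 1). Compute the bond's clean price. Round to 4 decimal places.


Coupon per period c = face * coupon_rate / m = 2.400000
Periods per year m = 1; per-period yield y/m = 0.034000
Number of cashflows N = 5
Cashflows (t years, CF_t, discount factor 1/(1+y/m)^(m*t), PV):
  t = 1.0000: CF_t = 2.400000, DF = 0.967118, PV = 2.321083
  t = 2.0000: CF_t = 2.400000, DF = 0.935317, PV = 2.244761
  t = 3.0000: CF_t = 2.400000, DF = 0.904562, PV = 2.170949
  t = 4.0000: CF_t = 2.400000, DF = 0.874818, PV = 2.099564
  t = 5.0000: CF_t = 102.400000, DF = 0.846052, PV = 86.635775
Price P = sum_t PV_t = 95.472132

Answer: Price = 95.4721


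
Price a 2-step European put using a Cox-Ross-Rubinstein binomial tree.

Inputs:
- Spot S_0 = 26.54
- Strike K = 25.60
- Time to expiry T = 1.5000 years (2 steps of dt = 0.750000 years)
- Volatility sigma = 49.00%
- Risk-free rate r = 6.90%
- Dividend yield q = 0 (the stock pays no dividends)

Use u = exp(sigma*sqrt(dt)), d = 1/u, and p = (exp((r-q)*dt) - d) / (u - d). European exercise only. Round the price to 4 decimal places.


dt = T/N = 0.750000
u = exp(sigma*sqrt(dt)) = 1.528600; d = 1/u = 0.654193
p = (exp((r-q)*dt) - d) / (u - d) = 0.456217
Discount per step: exp(-r*dt) = 0.949566
Stock lattice S(k, i) with i counting down-moves:
  k=0: S(0,0) = 26.5400
  k=1: S(1,0) = 40.5691; S(1,1) = 17.3623
  k=2: S(2,0) = 62.0139; S(2,1) = 26.5400; S(2,2) = 11.3583
Terminal payoffs V(N, i) = max(K - S_T, 0):
  V(2,0) = 0.000000; V(2,1) = 0.000000; V(2,2) = 14.241707
Backward induction: V(k, i) = exp(-r*dt) * [p * V(k+1, i) + (1-p) * V(k+1, i+1)].
  V(1,0) = exp(-r*dt) * [p*0.000000 + (1-p)*0.000000] = 0.000000
  V(1,1) = exp(-r*dt) * [p*0.000000 + (1-p)*14.241707] = 7.353822
  V(0,0) = exp(-r*dt) * [p*0.000000 + (1-p)*7.353822] = 3.797206

Answer: Price = V(0,0) = 3.7972


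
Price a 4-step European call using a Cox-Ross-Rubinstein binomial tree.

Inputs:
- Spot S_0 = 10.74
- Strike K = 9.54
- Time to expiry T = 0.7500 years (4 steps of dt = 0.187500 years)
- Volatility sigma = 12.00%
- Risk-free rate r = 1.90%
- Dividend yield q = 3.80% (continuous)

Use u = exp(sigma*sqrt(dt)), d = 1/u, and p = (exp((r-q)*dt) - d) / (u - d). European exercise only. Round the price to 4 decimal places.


Answer: Price = V(0,0) = 1.1053

Derivation:
dt = T/N = 0.187500
u = exp(sigma*sqrt(dt)) = 1.053335; d = 1/u = 0.949365
p = (exp((r-q)*dt) - d) / (u - d) = 0.452809
Discount per step: exp(-r*dt) = 0.996444
Stock lattice S(k, i) with i counting down-moves:
  k=0: S(0,0) = 10.7400
  k=1: S(1,0) = 11.3128; S(1,1) = 10.1962
  k=2: S(2,0) = 11.9162; S(2,1) = 10.7400; S(2,2) = 9.6799
  k=3: S(3,0) = 12.5517; S(3,1) = 11.3128; S(3,2) = 10.1962; S(3,3) = 9.1898
  k=4: S(4,0) = 13.2212; S(4,1) = 11.9162; S(4,2) = 10.7400; S(4,3) = 9.6799; S(4,4) = 8.7244
Terminal payoffs V(N, i) = max(S_T - K, 0):
  V(4,0) = 3.681195; V(4,1) = 2.376192; V(4,2) = 1.200000; V(4,3) = 0.139905; V(4,4) = 0.000000
Backward induction: V(k, i) = exp(-r*dt) * [p * V(k+1, i) + (1-p) * V(k+1, i+1)].
  V(3,0) = exp(-r*dt) * [p*3.681195 + (1-p)*2.376192] = 2.956557
  V(3,1) = exp(-r*dt) * [p*2.376192 + (1-p)*1.200000] = 1.726429
  V(3,2) = exp(-r*dt) * [p*1.200000 + (1-p)*0.139905] = 0.617720
  V(3,3) = exp(-r*dt) * [p*0.139905 + (1-p)*0.000000] = 0.063125
  V(2,0) = exp(-r*dt) * [p*2.956557 + (1-p)*1.726429] = 2.275321
  V(2,1) = exp(-r*dt) * [p*1.726429 + (1-p)*0.617720] = 1.115771
  V(2,2) = exp(-r*dt) * [p*0.617720 + (1-p)*0.063125] = 0.313133
  V(1,0) = exp(-r*dt) * [p*2.275321 + (1-p)*1.115771] = 1.634991
  V(1,1) = exp(-r*dt) * [p*1.115771 + (1-p)*0.313133] = 0.674169
  V(0,0) = exp(-r*dt) * [p*1.634991 + (1-p)*0.674169] = 1.105293


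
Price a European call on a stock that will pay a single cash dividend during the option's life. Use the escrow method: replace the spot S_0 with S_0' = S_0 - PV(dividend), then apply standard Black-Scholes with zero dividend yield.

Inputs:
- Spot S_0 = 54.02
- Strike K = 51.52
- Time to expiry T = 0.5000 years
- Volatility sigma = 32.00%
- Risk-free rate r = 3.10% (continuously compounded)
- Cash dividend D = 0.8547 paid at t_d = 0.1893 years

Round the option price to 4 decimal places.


Answer: Price = 6.0011

Derivation:
PV(D) = D * exp(-r * t_d) = 0.8547 * 0.99414888 = 0.84969905
S_0' = S_0 - PV(D) = 54.0200 - 0.84969905 = 53.17030095
d1 = (ln(S_0'/K) + (r + sigma^2/2)*T) / (sigma*sqrt(T)) = 0.32098187
d2 = d1 - sigma*sqrt(T) = 0.09470770
exp(-rT) = 0.98461951
N(d1) = 0.62588793; N(d2) = 0.53772650
C = S_0' * N(d1) - K * exp(-rT) * N(d2) = 53.17030095 * 0.62588793 - 51.5200 * 0.98461951 * 0.53772650 = 6.0011


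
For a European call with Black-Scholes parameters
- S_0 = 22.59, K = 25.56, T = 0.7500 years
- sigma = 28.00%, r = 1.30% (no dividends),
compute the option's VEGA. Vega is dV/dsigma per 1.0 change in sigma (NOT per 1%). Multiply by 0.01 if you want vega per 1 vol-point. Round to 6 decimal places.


Answer: Vega = 7.346295

Derivation:
d1 = -0.3479413729; d2 = -0.5904284860
phi(d1) = 0.3755100166; exp(-qT) = 1.0000000000; exp(-rT) = 0.9902973771
Vega = S * exp(-qT) * phi(d1) * sqrt(T) = 22.5900 * 1.0000000000 * 0.3755100166 * 0.8660254038 = 7.346295


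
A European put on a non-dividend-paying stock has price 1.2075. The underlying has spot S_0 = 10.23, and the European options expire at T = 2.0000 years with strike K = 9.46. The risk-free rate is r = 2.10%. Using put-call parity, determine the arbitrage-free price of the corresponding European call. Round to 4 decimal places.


Put-call parity: C - P = S_0 * exp(-qT) - K * exp(-rT).
S_0 * exp(-qT) = 10.2300 * 1.00000000 = 10.23000000
K * exp(-rT) = 9.4600 * 0.95886978 = 9.07090812
C = P + S*exp(-qT) - K*exp(-rT)
C = 1.2075 + 10.23000000 - 9.07090812 = 2.3666

Answer: Call price = 2.3666


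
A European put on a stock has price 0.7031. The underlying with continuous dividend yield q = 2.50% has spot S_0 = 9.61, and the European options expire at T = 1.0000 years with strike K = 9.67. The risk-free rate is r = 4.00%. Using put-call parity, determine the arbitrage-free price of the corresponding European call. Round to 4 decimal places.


Answer: Call price = 0.7850

Derivation:
Put-call parity: C - P = S_0 * exp(-qT) - K * exp(-rT).
S_0 * exp(-qT) = 9.6100 * 0.97530991 = 9.37272825
K * exp(-rT) = 9.6700 * 0.96078944 = 9.29083388
C = P + S*exp(-qT) - K*exp(-rT)
C = 0.7031 + 9.37272825 - 9.29083388 = 0.7850


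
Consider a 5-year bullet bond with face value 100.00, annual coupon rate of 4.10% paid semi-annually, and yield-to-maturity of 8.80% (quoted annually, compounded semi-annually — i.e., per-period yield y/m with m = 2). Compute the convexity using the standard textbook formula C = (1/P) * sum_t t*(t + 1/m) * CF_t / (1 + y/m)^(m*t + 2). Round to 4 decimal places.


Answer: Convexity = 22.0028

Derivation:
Coupon per period c = face * coupon_rate / m = 2.050000
Periods per year m = 2; per-period yield y/m = 0.044000
Number of cashflows N = 10
Cashflows (t years, CF_t, discount factor 1/(1+y/m)^(m*t), PV):
  t = 0.5000: CF_t = 2.050000, DF = 0.957854, PV = 1.963602
  t = 1.0000: CF_t = 2.050000, DF = 0.917485, PV = 1.880844
  t = 1.5000: CF_t = 2.050000, DF = 0.878817, PV = 1.801575
  t = 2.0000: CF_t = 2.050000, DF = 0.841779, PV = 1.725647
  t = 2.5000: CF_t = 2.050000, DF = 0.806302, PV = 1.652918
  t = 3.0000: CF_t = 2.050000, DF = 0.772320, PV = 1.583255
  t = 3.5000: CF_t = 2.050000, DF = 0.739770, PV = 1.516528
  t = 4.0000: CF_t = 2.050000, DF = 0.708592, PV = 1.452613
  t = 4.5000: CF_t = 2.050000, DF = 0.678728, PV = 1.391392
  t = 5.0000: CF_t = 102.050000, DF = 0.650122, PV = 66.344973
Price P = sum_t PV_t = 81.313346
Convexity numerator sum_t t*(t + 1/m) * CF_t / (1+y/m)^(m*t + 2):
  t = 0.5000: term = 0.900788
  t = 1.0000: term = 2.588470
  t = 1.5000: term = 4.958755
  t = 2.0000: term = 7.916275
  t = 2.5000: term = 11.373958
  t = 3.0000: term = 15.252435
  t = 3.5000: term = 19.479482
  t = 4.0000: term = 23.989510
  t = 4.5000: term = 28.723072
  t = 5.0000: term = 1673.939351
Convexity = (1/P) * sum = 1789.122096 / 81.313346 = 22.002810


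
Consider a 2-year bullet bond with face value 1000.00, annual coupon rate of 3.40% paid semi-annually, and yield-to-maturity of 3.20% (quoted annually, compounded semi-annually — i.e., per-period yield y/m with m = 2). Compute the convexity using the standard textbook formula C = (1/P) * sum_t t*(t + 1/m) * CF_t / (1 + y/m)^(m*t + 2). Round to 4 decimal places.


Coupon per period c = face * coupon_rate / m = 17.000000
Periods per year m = 2; per-period yield y/m = 0.016000
Number of cashflows N = 4
Cashflows (t years, CF_t, discount factor 1/(1+y/m)^(m*t), PV):
  t = 0.5000: CF_t = 17.000000, DF = 0.984252, PV = 16.732283
  t = 1.0000: CF_t = 17.000000, DF = 0.968752, PV = 16.468783
  t = 1.5000: CF_t = 17.000000, DF = 0.953496, PV = 16.209432
  t = 2.0000: CF_t = 1017.000000, DF = 0.938480, PV = 954.434482
Price P = sum_t PV_t = 1003.844980
Convexity numerator sum_t t*(t + 1/m) * CF_t / (1+y/m)^(m*t + 2):
  t = 0.5000: term = 8.104716
  t = 1.0000: term = 23.931248
  t = 1.5000: term = 47.108756
  t = 2.0000: term = 4623.051267
Convexity = (1/P) * sum = 4702.195987 / 1003.844980 = 4.684185

Answer: Convexity = 4.6842


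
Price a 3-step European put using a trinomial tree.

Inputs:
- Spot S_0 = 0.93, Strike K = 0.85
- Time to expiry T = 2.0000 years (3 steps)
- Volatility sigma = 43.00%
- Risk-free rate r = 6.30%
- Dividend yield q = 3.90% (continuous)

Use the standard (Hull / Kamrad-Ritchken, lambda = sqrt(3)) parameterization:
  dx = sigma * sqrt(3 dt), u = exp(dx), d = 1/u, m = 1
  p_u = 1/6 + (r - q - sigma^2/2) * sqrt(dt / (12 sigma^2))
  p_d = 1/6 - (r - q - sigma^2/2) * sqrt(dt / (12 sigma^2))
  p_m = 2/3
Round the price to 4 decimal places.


Answer: Price = V(0,0) = 0.1349

Derivation:
dt = T/N = 0.666667; dx = sigma*sqrt(3*dt) = 0.608112
u = exp(dx) = 1.836960; d = 1/u = 0.544378
p_u = 0.129146, p_m = 0.666667, p_d = 0.204187
Discount per step: exp(-r*dt) = 0.958870
Stock lattice S(k, j) with j the centered position index:
  k=0: S(0,+0) = 0.9300
  k=1: S(1,-1) = 0.5063; S(1,+0) = 0.9300; S(1,+1) = 1.7084
  k=2: S(2,-2) = 0.2756; S(2,-1) = 0.5063; S(2,+0) = 0.9300; S(2,+1) = 1.7084; S(2,+2) = 3.1382
  k=3: S(3,-3) = 0.1500; S(3,-2) = 0.2756; S(3,-1) = 0.5063; S(3,+0) = 0.9300; S(3,+1) = 1.7084; S(3,+2) = 3.1382; S(3,+3) = 5.7648
Terminal payoffs V(N, j) = max(K - S_T, 0):
  V(3,-3) = 0.699968; V(3,-2) = 0.574397; V(3,-1) = 0.343729; V(3,+0) = 0.000000; V(3,+1) = 0.000000; V(3,+2) = 0.000000; V(3,+3) = 0.000000
Backward induction: V(k, j) = exp(-r*dt) * [p_u * V(k+1, j+1) + p_m * V(k+1, j) + p_d * V(k+1, j-1)]
  V(2,-2) = exp(-r*dt) * [p_u*0.343729 + p_m*0.574397 + p_d*0.699968] = 0.546793
  V(2,-1) = exp(-r*dt) * [p_u*0.000000 + p_m*0.343729 + p_d*0.574397] = 0.332188
  V(2,+0) = exp(-r*dt) * [p_u*0.000000 + p_m*0.000000 + p_d*0.343729] = 0.067298
  V(2,+1) = exp(-r*dt) * [p_u*0.000000 + p_m*0.000000 + p_d*0.000000] = 0.000000
  V(2,+2) = exp(-r*dt) * [p_u*0.000000 + p_m*0.000000 + p_d*0.000000] = 0.000000
  V(1,-1) = exp(-r*dt) * [p_u*0.067298 + p_m*0.332188 + p_d*0.546793] = 0.327740
  V(1,+0) = exp(-r*dt) * [p_u*0.000000 + p_m*0.067298 + p_d*0.332188] = 0.108059
  V(1,+1) = exp(-r*dt) * [p_u*0.000000 + p_m*0.000000 + p_d*0.067298] = 0.013176
  V(0,+0) = exp(-r*dt) * [p_u*0.013176 + p_m*0.108059 + p_d*0.327740] = 0.134876
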